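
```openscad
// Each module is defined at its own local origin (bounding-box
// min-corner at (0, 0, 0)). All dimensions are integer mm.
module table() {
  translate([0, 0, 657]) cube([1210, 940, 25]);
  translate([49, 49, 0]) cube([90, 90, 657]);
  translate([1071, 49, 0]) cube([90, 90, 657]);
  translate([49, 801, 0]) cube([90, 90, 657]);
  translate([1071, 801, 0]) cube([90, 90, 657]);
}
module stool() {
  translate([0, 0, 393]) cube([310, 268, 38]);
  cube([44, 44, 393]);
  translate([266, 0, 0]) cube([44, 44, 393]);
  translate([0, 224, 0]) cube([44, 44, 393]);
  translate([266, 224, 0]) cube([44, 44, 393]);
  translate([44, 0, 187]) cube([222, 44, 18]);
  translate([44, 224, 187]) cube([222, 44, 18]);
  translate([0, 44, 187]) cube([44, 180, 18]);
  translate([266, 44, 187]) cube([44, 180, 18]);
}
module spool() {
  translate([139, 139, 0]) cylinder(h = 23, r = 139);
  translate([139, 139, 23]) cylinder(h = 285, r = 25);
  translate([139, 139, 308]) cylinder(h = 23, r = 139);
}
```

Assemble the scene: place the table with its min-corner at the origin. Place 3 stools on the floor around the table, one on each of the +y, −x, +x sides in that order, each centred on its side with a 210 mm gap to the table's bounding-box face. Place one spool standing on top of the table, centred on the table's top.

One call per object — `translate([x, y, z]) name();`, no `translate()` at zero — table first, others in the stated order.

table();
translate([450, 1150, 0]) stool();
translate([-520, 336, 0]) stool();
translate([1420, 336, 0]) stool();
translate([466, 331, 682]) spool();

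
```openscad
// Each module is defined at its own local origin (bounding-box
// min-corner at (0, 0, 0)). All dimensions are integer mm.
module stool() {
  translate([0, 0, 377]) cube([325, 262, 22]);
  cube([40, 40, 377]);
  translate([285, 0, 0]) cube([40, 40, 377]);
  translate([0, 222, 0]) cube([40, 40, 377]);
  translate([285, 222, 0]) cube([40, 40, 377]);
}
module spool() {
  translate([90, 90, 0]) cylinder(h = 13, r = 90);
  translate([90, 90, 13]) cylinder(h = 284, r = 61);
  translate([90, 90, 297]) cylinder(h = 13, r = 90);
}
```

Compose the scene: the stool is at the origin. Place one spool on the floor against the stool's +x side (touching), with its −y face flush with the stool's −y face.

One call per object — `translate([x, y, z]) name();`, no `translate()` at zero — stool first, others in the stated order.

stool();
translate([325, 0, 0]) spool();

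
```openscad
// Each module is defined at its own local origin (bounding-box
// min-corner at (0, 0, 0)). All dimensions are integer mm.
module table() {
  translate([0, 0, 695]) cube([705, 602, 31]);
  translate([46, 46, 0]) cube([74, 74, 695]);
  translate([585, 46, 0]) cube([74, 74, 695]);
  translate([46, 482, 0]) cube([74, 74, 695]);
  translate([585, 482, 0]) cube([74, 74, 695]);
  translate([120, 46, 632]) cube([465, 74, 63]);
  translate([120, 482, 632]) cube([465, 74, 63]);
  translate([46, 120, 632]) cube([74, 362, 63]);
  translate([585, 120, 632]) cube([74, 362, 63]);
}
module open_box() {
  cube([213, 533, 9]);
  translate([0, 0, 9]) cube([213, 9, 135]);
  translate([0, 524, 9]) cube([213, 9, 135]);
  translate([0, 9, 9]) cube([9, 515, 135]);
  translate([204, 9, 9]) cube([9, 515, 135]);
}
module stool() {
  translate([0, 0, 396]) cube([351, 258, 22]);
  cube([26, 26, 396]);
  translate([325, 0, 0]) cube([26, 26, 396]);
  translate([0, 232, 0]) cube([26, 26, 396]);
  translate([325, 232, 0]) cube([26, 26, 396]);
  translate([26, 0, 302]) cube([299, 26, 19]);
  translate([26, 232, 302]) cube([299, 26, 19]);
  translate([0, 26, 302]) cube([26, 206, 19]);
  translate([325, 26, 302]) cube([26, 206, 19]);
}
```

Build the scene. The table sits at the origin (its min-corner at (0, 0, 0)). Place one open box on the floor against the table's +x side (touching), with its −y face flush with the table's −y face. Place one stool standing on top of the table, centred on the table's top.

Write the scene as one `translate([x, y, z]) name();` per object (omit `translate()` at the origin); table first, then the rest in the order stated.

table();
translate([705, 0, 0]) open_box();
translate([177, 172, 726]) stool();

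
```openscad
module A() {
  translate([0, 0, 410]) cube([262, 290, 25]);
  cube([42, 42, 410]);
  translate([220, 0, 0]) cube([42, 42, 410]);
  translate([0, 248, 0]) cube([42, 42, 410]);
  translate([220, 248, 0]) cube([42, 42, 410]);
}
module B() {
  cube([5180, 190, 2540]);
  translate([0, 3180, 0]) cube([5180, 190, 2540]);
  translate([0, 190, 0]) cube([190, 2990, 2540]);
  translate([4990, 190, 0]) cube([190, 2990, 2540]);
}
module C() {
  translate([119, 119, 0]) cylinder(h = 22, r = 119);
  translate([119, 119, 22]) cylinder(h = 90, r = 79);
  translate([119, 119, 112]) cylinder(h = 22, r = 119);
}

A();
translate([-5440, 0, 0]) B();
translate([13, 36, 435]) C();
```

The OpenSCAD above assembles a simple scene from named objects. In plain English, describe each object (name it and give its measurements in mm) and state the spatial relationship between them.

A is a simple wooden stool: a rectangular seat 262 mm (x) by 290 mm (y), 25 mm thick, top face at z = 435 mm, on four square legs, each 42×42 mm in cross-section. The legs rest on z = 0, each flush with a corner of the seat.

B is a box-shaped house frame (walls only): outside footprint 5180×3370 mm, wall height 2540 mm, wall thickness 190 mm. The two y-facing walls run the full x-width; the two x-facing walls fit between the inner faces of the y-facing walls.

C is a spool: two coaxial disc flanges of radius 119 mm and thickness 22 mm, joined by a core cylinder of radius 79 mm and height 90 mm. The lower flange rests on z = 0 and the three cylinders share a vertical axis.

The house frame is on the floor beside the stool on its −x side. The spool is on top of the stool.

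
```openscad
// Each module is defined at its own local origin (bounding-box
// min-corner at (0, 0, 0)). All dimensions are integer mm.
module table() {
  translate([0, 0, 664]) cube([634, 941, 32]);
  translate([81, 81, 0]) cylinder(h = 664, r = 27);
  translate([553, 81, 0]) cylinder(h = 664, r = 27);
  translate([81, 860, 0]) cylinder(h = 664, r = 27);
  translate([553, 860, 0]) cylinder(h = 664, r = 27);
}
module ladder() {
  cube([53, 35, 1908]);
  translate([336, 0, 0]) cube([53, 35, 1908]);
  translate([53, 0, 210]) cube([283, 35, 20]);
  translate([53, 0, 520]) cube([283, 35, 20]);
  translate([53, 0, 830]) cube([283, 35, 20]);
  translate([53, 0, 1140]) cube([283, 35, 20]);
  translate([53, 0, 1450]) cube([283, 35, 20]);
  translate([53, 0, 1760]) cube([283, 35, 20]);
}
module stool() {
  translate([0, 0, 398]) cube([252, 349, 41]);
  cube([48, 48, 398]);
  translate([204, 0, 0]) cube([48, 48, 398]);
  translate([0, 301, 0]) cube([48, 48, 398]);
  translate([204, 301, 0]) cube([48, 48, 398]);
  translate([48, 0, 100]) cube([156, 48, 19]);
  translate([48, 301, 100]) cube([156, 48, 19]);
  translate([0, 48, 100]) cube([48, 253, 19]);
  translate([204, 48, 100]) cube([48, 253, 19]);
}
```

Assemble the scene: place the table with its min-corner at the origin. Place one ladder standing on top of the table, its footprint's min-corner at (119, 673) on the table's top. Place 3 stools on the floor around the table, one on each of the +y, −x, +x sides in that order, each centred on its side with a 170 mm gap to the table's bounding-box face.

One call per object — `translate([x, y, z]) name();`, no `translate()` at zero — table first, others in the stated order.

table();
translate([119, 673, 696]) ladder();
translate([191, 1111, 0]) stool();
translate([-422, 296, 0]) stool();
translate([804, 296, 0]) stool();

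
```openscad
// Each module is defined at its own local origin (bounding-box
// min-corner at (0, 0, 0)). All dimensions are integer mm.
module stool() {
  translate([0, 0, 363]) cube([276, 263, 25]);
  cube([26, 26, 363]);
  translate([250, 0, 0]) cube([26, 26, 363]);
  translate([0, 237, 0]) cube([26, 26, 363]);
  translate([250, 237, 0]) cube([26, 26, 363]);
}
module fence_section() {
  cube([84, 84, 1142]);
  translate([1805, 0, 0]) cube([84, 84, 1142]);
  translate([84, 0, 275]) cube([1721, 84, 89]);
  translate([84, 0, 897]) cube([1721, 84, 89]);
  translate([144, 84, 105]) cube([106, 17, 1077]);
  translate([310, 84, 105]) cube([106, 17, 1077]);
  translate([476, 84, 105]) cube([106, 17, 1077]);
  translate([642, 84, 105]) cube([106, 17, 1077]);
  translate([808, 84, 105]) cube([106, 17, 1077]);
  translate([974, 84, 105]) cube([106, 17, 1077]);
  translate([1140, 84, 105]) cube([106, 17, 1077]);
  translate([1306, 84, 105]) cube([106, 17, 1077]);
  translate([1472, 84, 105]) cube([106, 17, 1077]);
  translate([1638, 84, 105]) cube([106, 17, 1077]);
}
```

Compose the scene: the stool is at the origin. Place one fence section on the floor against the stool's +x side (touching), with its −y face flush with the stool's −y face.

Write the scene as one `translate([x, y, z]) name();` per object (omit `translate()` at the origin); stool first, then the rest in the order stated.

stool();
translate([276, 0, 0]) fence_section();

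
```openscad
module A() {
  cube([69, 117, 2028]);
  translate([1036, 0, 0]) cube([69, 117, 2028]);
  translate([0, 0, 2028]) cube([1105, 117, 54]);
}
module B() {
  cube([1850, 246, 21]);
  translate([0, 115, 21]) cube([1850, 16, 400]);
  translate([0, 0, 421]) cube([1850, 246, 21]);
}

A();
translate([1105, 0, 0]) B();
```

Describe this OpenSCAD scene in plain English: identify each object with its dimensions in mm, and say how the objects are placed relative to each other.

A is a rectangular door frame: two vertical jambs of 69×117 mm section, 2028 mm tall, with a clear opening 967 mm wide between their inner faces. A header 54 mm tall and 117 mm deep lies on top of the jambs and spans the full outside width.

B is an I-beam lying along x, 1850 mm long. Overall section height 442 mm. Two flanges 246 mm wide (y) and 21 mm thick, one on the floor and one at the top; a web 16 mm thick runs between them, centred on the flange width.

The I-beam is against the door frame's +x side, with their −y faces flush.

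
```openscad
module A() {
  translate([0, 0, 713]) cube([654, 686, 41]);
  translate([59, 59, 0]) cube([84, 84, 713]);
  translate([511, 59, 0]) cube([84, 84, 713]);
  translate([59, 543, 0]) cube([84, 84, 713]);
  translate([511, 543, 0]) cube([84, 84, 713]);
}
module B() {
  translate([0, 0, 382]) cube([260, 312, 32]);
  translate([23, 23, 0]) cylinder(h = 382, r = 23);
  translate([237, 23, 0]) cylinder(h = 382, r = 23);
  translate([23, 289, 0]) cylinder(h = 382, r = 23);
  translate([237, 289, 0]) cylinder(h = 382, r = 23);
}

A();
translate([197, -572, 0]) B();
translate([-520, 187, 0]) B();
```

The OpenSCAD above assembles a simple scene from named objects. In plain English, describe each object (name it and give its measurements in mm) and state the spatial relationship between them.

A is a table: top 654 mm (x) × 686 mm (y), 41 mm thick, upper face at z = 754 mm, on four 84×84 mm square legs, each inset 59 mm from the nearest pair of top edges, running from z = 0 to the bottom of the top.

B is a four-legged stool. The seat is a 260×312×32 mm slab whose top surface is at z = 414 mm; four round legs, each 46 mm in diameter, run from the floor (z = 0) to the underside of the seat, each leg's axis is inset half a diameter from the nearest pair of seat edges (so the leg's bounding box is flush with the corner).

Two stools sit around the table at the −y, −x sides.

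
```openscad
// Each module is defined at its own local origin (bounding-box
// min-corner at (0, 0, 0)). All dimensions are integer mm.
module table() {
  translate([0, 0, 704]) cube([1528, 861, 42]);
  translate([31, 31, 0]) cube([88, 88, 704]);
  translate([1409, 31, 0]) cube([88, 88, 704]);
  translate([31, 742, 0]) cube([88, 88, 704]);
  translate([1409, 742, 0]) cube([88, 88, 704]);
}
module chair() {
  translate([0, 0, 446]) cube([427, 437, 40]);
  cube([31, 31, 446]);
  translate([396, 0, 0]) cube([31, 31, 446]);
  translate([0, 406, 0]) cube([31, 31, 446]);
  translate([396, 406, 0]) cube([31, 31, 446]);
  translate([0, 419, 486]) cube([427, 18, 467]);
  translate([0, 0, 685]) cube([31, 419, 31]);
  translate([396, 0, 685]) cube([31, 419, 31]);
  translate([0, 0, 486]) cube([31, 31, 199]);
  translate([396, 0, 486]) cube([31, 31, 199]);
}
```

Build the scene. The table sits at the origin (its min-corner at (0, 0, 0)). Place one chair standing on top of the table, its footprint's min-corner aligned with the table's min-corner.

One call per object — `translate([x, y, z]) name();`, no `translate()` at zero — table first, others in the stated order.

table();
translate([0, 0, 746]) chair();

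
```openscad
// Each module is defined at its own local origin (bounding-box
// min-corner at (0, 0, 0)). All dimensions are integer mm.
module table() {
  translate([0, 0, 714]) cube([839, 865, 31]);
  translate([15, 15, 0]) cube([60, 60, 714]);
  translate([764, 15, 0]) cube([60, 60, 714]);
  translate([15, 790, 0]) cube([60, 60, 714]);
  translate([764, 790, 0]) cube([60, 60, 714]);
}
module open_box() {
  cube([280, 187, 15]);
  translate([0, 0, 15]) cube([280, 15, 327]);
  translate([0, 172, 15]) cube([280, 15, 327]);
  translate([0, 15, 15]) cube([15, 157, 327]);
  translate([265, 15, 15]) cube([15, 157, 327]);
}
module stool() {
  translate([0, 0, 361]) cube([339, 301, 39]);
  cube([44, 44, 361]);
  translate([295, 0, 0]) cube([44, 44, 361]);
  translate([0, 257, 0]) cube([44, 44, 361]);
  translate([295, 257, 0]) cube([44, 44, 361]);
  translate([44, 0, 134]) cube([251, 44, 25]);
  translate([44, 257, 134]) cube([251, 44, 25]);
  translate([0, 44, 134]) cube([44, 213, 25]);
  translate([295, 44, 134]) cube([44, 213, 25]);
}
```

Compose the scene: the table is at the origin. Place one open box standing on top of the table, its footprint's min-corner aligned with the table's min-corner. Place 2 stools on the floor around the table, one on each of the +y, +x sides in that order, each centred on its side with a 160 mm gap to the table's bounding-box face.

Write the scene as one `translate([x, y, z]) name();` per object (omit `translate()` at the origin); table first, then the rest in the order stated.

table();
translate([0, 0, 745]) open_box();
translate([250, 1025, 0]) stool();
translate([999, 282, 0]) stool();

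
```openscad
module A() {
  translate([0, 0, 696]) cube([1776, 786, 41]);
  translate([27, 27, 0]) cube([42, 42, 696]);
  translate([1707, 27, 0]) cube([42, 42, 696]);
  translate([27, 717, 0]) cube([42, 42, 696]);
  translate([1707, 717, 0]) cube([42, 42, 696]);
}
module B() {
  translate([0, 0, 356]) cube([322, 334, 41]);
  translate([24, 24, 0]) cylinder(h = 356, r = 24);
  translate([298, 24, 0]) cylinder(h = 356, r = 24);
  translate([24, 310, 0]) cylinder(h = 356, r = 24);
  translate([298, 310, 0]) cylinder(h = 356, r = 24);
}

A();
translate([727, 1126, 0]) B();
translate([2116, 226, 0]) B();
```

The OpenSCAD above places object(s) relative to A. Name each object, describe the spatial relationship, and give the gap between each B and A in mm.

Each stool's nearest face is 340 mm from the table's bounding box.

A is a table. B is a stool. Two stools sit around the table at the +y, +x sides. The gap between each stool and the table is 340 mm.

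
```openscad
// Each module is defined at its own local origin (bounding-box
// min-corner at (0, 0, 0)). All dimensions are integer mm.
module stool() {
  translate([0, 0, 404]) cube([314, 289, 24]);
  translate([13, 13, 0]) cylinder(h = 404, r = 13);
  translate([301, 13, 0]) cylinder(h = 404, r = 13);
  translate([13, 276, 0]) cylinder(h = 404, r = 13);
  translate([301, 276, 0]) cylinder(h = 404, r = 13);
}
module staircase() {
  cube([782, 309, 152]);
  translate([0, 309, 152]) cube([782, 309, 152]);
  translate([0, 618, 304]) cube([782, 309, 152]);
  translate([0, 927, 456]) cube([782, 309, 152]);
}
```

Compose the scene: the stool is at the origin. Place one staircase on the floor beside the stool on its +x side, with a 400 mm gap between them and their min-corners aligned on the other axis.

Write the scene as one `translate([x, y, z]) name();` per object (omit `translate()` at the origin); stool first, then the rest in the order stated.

stool();
translate([714, 0, 0]) staircase();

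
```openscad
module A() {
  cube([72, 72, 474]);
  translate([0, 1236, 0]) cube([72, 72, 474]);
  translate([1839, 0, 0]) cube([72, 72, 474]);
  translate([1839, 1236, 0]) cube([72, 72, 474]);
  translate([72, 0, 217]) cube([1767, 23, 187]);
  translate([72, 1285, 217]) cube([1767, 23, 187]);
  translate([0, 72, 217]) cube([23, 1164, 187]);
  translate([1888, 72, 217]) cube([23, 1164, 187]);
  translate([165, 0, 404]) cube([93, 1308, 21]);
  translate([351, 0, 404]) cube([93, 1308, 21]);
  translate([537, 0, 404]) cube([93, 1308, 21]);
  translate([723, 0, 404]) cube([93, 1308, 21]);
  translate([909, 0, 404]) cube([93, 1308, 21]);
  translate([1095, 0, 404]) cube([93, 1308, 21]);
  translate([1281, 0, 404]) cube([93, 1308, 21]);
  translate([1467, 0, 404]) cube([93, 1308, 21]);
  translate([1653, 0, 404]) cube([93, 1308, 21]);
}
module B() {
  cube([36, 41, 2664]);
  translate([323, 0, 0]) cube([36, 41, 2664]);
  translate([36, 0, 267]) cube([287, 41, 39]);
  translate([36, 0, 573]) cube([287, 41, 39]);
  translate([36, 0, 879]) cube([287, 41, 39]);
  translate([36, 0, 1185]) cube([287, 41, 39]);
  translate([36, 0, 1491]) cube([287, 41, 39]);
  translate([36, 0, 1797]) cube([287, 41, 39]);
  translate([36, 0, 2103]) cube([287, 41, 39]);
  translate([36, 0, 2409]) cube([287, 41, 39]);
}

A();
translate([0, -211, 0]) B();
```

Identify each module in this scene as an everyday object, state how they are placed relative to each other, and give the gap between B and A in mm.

The ladder's nearest face is 170 mm from the bed frame's −y face.

A is a bed frame. B is a ladder. The ladder is on the floor beside the bed frame on its −y side. The gap between the ladder and the bed frame is 170 mm.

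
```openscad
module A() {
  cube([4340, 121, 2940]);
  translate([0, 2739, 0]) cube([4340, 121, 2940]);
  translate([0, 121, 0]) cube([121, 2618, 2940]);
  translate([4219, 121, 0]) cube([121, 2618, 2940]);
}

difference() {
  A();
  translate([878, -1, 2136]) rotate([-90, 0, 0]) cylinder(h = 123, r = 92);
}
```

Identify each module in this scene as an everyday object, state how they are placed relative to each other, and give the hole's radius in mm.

A is a house frame. The house frame has a circular hole through its front wall. The hole's radius is 92 mm.

The subtracted cylinder has r = 92 mm.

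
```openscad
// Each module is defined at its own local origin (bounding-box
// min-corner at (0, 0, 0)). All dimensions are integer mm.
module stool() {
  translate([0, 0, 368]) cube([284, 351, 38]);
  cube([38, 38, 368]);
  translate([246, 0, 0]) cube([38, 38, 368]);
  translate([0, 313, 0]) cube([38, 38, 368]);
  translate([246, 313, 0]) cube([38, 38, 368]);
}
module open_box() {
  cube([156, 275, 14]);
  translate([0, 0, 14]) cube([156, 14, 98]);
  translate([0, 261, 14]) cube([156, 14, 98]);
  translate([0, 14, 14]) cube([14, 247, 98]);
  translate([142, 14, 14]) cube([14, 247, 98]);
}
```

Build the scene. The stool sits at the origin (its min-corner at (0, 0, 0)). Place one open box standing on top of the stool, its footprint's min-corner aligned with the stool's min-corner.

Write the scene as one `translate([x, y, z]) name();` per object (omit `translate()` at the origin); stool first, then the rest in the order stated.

stool();
translate([0, 0, 406]) open_box();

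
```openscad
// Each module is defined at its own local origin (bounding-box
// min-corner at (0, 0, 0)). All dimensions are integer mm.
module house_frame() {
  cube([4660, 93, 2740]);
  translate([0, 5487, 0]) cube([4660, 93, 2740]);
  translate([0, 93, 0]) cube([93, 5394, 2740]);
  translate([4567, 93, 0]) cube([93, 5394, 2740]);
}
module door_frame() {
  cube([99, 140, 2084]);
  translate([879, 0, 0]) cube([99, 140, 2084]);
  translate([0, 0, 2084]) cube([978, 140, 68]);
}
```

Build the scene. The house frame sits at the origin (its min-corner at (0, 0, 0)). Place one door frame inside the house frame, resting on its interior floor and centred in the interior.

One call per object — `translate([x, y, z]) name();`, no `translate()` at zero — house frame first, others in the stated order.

house_frame();
translate([1841, 2720, 0]) door_frame();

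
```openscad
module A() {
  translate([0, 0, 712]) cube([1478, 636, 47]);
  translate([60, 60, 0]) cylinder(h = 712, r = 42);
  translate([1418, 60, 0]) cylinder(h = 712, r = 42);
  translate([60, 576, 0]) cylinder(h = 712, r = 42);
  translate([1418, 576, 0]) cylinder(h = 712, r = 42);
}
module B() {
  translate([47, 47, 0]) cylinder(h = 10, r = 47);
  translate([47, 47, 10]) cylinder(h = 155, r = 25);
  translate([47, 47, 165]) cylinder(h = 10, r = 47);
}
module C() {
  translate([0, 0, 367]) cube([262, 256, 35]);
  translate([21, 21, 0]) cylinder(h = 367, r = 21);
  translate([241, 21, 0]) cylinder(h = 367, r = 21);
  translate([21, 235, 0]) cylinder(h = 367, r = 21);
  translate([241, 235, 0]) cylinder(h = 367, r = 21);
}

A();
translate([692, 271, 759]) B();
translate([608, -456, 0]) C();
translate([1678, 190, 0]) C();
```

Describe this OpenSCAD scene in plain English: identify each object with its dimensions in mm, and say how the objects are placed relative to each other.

A is a table with a 1478×636 mm rectangular top, 47 mm thick, top surface at z = 759 mm, supported by four round legs of 84 mm diameter, each leg's bounding box inset 18 mm from the nearest pair of top edges, running from the floor.

B is a spool: two coaxial disc flanges of radius 47 mm and thickness 10 mm, joined by a core cylinder of radius 25 mm and height 155 mm. The lower flange rests on z = 0 and the three cylinders share a vertical axis.

C is a four-legged stool. The seat is 262×256 mm, 35 mm thick, top at z = 402 mm. It stands on four round legs, each 42 mm in diameter, from z = 0 to the seat underside, each leg's axis is inset half a diameter from the nearest pair of seat edges (so the leg's bounding box is flush with the corner).

The spool is on top of the table, centred. Two stools sit around the table at the −y, +x sides.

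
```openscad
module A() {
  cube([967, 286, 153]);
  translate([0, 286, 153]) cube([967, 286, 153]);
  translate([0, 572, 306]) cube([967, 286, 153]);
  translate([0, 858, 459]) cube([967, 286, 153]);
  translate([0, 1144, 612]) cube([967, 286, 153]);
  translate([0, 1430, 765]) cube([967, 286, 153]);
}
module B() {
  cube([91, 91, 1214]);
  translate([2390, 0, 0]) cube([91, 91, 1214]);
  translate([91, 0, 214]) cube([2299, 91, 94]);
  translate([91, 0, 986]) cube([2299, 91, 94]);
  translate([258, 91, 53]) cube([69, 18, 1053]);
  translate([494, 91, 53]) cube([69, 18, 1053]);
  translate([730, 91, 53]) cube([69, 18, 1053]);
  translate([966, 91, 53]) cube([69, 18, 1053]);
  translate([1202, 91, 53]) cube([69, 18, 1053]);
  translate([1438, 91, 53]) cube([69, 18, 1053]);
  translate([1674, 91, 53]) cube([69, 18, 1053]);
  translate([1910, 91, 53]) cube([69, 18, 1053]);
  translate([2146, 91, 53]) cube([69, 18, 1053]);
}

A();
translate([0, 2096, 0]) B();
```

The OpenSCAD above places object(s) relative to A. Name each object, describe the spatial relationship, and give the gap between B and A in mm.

The fence section's nearest face is 380 mm from the staircase's +y face.

A is a staircase. B is a fence section. The fence section is on the floor beside the staircase on its +y side. The gap between the fence section and the staircase is 380 mm.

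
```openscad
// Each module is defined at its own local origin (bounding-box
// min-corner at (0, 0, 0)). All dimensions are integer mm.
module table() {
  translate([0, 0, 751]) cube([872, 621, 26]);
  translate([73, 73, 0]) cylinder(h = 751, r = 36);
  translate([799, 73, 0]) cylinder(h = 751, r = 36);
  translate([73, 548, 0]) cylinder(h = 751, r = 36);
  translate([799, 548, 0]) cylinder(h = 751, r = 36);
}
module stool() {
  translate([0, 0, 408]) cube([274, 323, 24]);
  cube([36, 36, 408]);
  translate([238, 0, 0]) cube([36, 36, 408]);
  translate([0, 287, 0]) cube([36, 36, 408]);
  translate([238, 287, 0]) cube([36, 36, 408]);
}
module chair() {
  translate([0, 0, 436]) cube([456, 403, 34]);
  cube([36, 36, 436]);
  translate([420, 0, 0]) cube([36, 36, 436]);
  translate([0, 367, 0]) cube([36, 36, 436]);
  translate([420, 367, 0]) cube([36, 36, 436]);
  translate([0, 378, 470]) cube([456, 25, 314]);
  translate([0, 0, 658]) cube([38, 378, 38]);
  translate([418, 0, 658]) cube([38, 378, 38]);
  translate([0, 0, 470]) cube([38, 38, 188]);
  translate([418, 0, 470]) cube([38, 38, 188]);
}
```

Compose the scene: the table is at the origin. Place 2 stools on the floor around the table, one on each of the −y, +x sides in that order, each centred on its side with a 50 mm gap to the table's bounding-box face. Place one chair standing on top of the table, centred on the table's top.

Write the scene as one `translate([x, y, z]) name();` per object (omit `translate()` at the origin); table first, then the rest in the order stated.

table();
translate([299, -373, 0]) stool();
translate([922, 149, 0]) stool();
translate([208, 109, 777]) chair();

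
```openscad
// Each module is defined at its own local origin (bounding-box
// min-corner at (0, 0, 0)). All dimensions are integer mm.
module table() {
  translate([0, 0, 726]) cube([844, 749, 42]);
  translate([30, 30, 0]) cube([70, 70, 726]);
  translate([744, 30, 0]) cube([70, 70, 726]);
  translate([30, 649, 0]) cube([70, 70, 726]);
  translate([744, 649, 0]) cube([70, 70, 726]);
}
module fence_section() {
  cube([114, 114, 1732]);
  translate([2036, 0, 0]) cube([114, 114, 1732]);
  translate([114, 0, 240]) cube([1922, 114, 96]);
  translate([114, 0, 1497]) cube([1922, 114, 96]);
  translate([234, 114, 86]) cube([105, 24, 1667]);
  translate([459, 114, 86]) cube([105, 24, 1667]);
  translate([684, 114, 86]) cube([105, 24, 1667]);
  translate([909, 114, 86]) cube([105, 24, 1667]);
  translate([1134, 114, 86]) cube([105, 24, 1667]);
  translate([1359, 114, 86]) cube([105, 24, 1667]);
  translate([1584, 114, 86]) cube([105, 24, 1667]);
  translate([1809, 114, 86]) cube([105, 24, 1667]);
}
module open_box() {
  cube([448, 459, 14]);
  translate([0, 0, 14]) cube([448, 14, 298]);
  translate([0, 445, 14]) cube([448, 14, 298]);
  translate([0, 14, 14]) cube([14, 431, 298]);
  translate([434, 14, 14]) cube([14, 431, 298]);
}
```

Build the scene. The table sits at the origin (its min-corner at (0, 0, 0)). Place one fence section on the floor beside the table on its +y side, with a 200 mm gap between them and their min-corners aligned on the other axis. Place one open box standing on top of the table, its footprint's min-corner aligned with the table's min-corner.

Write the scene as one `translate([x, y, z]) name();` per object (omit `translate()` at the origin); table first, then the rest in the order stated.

table();
translate([0, 949, 0]) fence_section();
translate([0, 0, 768]) open_box();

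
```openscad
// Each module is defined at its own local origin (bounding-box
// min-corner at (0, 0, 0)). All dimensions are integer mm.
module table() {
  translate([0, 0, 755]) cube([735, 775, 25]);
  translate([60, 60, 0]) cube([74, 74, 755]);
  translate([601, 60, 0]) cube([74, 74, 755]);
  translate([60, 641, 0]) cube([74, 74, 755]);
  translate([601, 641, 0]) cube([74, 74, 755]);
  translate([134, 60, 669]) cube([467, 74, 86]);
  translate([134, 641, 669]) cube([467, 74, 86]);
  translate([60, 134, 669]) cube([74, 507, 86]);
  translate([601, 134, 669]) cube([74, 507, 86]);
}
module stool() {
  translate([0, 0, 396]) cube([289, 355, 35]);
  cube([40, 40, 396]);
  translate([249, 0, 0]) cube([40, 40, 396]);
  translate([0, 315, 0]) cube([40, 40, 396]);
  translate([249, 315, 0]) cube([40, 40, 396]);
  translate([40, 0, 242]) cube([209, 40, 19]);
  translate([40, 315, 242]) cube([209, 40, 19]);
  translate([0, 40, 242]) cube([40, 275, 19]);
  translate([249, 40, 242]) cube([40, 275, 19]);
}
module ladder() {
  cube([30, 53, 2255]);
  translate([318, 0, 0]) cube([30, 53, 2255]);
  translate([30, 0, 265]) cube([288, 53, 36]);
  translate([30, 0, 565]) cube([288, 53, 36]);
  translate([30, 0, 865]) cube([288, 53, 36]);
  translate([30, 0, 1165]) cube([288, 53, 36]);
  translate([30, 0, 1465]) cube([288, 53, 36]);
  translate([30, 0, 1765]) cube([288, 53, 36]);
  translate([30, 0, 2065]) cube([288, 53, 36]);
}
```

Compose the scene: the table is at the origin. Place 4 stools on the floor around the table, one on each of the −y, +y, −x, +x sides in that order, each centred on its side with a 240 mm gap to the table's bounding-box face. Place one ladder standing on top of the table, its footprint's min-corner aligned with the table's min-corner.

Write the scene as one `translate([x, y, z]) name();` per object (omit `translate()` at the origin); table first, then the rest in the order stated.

table();
translate([223, -595, 0]) stool();
translate([223, 1015, 0]) stool();
translate([-529, 210, 0]) stool();
translate([975, 210, 0]) stool();
translate([0, 0, 780]) ladder();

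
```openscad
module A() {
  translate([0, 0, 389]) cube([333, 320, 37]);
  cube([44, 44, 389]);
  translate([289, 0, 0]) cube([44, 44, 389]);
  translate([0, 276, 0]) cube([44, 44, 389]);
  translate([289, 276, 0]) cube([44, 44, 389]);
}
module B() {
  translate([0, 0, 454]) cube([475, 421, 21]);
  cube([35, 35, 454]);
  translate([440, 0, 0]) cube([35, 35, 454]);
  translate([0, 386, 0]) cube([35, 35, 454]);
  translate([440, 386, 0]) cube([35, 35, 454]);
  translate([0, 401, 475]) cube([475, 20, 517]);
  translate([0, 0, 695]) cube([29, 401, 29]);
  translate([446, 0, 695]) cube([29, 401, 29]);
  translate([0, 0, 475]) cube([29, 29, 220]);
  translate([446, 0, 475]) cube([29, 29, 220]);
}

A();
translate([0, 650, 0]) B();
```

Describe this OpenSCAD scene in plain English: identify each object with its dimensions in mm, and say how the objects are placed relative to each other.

A is a four-legged stool. The seat is 333×320 mm, 37 mm thick, top at z = 426 mm. It stands on four square legs, each 44×44 mm in cross-section, from z = 0 to the seat underside, each flush with a corner of the seat.

B is a chair. The seat is a 475×421×21 mm slab with its top at z = 475 mm, on four 35×35 mm corner legs (flush with the seat edges, standing on z = 0). A flat backrest 20 mm thick, 517 mm tall, spans the full seat width and rises from the seat top along its +y edge, rear face flush with the rear of the seat. Two armrests of 29×29 mm section run along each side from the seat's front edge to the front of the backrest, top faces 249 mm above the seat top and outer faces flush with the seat's x-edges; a 29×29 mm post under the front of each armrest stands on the seat at the front corner.

The chair is on the floor beside the stool on its +y side.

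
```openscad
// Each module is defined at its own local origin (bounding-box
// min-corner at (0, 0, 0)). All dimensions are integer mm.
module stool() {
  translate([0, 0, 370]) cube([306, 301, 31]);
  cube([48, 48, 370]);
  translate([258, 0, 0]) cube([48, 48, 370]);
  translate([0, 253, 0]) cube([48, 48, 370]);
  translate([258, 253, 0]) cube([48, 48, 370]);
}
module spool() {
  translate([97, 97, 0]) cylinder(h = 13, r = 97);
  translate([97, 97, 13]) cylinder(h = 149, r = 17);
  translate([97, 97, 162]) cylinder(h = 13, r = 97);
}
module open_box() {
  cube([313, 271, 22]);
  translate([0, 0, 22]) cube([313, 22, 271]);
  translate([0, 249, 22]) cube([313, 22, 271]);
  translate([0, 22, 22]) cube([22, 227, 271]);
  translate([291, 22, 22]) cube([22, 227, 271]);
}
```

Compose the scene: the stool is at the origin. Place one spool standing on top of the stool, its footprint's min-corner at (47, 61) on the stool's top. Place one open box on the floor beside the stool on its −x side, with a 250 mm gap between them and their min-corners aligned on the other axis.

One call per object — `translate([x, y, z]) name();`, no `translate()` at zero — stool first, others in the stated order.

stool();
translate([47, 61, 401]) spool();
translate([-563, 0, 0]) open_box();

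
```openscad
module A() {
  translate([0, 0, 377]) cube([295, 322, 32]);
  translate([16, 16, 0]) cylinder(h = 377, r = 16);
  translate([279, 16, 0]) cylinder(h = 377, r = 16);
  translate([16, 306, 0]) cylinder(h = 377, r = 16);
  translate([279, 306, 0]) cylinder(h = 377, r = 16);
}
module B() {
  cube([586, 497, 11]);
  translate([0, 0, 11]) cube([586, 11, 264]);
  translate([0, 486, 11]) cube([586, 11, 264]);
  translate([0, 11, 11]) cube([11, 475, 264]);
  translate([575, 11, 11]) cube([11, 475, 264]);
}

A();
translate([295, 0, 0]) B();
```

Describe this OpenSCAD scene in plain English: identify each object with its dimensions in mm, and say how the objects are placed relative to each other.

A is a four-legged stool. The seat is 295×322 mm, 32 mm thick, top at z = 409 mm. It stands on four round legs, each 32 mm in diameter, from z = 0 to the seat underside, each leg's axis is inset half a diameter from the nearest pair of seat edges (so the leg's bounding box is flush with the corner).

B is an open storage box with external size 586×497×275 mm and wall thickness 11 mm (the base is also 11 mm thick). The base covers the whole footprint; the four walls stand on the base, with the y-facing walls full-width and the x-facing walls fitting between their inner faces.

The open box is against the stool's +x side, with their −y faces flush.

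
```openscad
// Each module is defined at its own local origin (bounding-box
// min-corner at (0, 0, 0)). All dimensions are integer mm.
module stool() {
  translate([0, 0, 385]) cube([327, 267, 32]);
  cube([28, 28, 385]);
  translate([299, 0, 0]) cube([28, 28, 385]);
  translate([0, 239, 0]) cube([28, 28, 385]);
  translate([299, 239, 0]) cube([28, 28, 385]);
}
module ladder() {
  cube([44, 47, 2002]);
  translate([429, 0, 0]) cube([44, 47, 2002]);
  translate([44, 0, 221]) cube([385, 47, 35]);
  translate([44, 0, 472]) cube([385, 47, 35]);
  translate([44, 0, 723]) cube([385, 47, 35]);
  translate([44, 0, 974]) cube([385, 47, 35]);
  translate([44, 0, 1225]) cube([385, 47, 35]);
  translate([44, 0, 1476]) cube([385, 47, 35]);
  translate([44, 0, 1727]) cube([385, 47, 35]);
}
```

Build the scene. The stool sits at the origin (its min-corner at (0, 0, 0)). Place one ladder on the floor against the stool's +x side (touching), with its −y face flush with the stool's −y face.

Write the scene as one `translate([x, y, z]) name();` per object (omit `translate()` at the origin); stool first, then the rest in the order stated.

stool();
translate([327, 0, 0]) ladder();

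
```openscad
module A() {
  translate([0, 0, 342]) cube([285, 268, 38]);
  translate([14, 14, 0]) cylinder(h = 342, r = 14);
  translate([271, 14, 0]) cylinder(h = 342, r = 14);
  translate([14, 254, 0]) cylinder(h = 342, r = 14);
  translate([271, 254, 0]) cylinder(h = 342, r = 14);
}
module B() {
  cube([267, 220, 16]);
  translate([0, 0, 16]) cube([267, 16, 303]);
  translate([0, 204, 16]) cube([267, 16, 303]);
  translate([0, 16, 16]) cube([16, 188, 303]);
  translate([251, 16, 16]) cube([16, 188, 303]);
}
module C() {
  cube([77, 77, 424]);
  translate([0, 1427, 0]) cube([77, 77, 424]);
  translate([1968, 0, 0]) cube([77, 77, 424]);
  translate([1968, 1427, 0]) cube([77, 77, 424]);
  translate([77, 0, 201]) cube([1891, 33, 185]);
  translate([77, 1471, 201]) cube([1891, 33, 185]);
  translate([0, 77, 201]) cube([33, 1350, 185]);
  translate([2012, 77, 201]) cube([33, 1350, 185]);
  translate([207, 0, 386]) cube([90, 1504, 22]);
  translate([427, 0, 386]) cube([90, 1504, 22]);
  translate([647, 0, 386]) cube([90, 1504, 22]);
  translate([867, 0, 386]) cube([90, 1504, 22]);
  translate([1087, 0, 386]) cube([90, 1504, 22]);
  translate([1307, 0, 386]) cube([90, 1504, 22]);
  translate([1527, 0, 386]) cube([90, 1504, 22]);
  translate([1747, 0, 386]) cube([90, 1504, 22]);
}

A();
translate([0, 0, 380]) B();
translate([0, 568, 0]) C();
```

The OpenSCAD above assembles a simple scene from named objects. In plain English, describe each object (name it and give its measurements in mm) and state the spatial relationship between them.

A is a simple wooden stool: a rectangular seat 285 mm (x) by 268 mm (y), 38 mm thick, top face at z = 380 mm, on four round legs, each 28 mm in diameter. The legs rest on z = 0, each leg's axis is inset half a diameter from the nearest pair of seat edges (so the leg's bounding box is flush with the corner).

B is an open storage box with external size 267×220×319 mm and wall thickness 16 mm (the base is also 16 mm thick). The base covers the whole footprint; the four walls stand on the base, with the y-facing walls full-width and the x-facing walls fitting between their inner faces.

C is a bed frame 2045 mm long (x) by 1504 mm wide (y). Four 77×77 mm corner posts, 424 mm tall, at the corners of the footprint. Four rails of 33 mm thickness and 185 mm height run between adjacent posts with their undersides at z = 201 mm, their outer faces flush with the outside of the frame (the two x-running rails run between the posts' inner faces; the two y-running rails run between the posts' inner faces). 8 slats, each 90 mm wide (x) and 22 mm thick, lie across the top of the two x-running rails, running the full 1504 mm width of the frame in y; the slats are evenly spaced along x between the inner faces of the end posts with equal gaps (rounded down to the nearest mm) at the −x end and between each pair — any rounding remainder accumulates at the +x end.

The open box is on top of the stool. The bed frame is on the floor beside the stool on its +y side.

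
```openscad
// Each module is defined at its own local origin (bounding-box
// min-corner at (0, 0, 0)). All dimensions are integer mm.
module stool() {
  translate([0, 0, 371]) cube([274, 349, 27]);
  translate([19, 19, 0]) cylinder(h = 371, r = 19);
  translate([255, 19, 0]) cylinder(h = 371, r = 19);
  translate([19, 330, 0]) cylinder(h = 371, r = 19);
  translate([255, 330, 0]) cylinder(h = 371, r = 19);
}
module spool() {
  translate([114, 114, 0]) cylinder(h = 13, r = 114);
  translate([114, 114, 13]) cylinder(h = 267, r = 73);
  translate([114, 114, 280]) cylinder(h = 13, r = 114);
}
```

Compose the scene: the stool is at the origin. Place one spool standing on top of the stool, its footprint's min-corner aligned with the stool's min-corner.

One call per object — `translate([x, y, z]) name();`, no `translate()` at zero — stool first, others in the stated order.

stool();
translate([0, 0, 398]) spool();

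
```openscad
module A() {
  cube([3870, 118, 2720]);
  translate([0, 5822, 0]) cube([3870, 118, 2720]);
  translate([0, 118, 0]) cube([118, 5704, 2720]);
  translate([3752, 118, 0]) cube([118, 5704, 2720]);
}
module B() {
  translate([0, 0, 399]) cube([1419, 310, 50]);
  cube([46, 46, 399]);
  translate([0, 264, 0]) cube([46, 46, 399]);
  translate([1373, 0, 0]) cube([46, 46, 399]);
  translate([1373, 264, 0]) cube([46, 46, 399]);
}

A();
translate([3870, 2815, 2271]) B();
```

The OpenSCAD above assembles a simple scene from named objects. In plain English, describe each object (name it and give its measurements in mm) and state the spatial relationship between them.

A is the wall frame of a small rectangular building: four walls, each 2720 mm tall and 118 mm thick, enclosing a footprint 3870 mm (x) by 5940 mm (y) outside-to-outside, with no floor or roof. The front and back walls (the −y and +y sides) span the full width; the two side walls fit between them.

B is a bench: a 1419×310 mm seat slab, 50 mm thick, top at z = 449 mm, on four 46×46 mm square legs flush with the seat corners and standing on z = 0.

The bench is beside the house frame with their tops flush at z = 2720.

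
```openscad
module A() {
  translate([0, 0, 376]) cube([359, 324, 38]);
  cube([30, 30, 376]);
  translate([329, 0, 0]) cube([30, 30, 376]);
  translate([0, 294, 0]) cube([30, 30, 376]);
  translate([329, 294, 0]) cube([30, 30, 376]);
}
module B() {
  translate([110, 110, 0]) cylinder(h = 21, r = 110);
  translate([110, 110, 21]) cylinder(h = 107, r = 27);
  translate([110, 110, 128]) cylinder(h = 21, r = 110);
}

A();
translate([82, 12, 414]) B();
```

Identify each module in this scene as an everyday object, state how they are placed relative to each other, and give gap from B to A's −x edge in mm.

The spool's min-x is at 82; the stool's min-x is 0; gap = 82 mm.

A is a stool. B is a spool. The spool is on top of the stool. The gap from the spool to the stool's −x edge is 82 mm.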